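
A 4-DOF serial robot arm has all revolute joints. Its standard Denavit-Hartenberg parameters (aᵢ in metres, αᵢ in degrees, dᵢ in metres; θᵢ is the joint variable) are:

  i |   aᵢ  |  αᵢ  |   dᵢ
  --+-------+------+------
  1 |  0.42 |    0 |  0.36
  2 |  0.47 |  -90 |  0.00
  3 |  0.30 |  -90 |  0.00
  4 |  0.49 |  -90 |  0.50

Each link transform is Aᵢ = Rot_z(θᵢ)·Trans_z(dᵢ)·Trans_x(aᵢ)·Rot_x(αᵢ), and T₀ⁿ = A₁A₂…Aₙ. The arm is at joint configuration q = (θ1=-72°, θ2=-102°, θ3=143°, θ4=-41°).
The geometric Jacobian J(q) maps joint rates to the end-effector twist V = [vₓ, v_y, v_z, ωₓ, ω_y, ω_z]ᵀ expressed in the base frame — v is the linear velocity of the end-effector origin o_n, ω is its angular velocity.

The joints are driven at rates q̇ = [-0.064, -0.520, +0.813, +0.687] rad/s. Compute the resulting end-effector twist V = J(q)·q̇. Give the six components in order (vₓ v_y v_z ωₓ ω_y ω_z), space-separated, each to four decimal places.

-0.0380 0.0310 0.5466 0.4962 -0.7653 -0.0353

o_n = [0.5272, -0.6809, 0.3562]
J₁: ẑ×o_n = [0.6809, 0.5272, -0.0000], ω = ẑ
J2: z=[0.0000, 0.0000, 1.0000] o=[0.1298, -0.3994, 0.3600] → [0.2815, 0.3974, -0.0000, 0.0000, 0.0000, 1.0000]
J3: z=[0.1045, -0.9945, 0.0000] o=[-0.3376, -0.4486, 0.3600] → [0.0038, 0.0004, 0.8358, 0.1045, -0.9945, 0.0000]
J4: z=[0.5985, 0.0629, 0.7986] o=[-0.0994, -0.4235, 0.1795] → [0.2167, 0.3946, -0.1935, 0.5985, 0.0629, 0.7986]
V = J·q̇ = [-0.0380, 0.0310, 0.5466, 0.4962, -0.7653, -0.0353]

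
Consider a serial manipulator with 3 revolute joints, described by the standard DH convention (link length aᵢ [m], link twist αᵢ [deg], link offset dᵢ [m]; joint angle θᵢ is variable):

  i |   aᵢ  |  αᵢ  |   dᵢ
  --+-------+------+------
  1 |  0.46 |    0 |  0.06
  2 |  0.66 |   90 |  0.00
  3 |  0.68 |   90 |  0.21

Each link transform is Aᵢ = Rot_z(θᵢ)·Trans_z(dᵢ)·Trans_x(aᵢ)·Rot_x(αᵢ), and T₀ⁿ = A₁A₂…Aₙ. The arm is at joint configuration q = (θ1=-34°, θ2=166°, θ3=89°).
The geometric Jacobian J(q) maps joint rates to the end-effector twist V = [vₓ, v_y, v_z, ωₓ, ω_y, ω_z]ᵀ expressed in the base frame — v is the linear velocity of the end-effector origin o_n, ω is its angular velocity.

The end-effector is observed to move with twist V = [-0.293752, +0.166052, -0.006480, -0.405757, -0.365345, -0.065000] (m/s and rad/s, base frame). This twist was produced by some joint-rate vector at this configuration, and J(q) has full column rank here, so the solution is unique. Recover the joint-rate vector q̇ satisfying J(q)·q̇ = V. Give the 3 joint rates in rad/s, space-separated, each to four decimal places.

-0.3380 0.2730 -0.5460

o_n = [0.0879, 0.3826, 0.7399]
J₁: ẑ×o_n = [-0.3826, 0.0879, 0.0000], ω = ẑ
J2: z=[0.0000, 0.0000, 1.0000] o=[0.3814, -0.2572, 0.0600] → [-0.6398, -0.2935, 0.0000, 0.0000, 0.0000, 1.0000]
J3: z=[0.7431, 0.6691, 0.0000] o=[-0.0603, 0.2332, 0.0600] → [0.4549, -0.5053, 0.0119, 0.7431, 0.6691, 0.0000]
q̇ = J⁺·V = [-0.3380, 0.2730, -0.5460]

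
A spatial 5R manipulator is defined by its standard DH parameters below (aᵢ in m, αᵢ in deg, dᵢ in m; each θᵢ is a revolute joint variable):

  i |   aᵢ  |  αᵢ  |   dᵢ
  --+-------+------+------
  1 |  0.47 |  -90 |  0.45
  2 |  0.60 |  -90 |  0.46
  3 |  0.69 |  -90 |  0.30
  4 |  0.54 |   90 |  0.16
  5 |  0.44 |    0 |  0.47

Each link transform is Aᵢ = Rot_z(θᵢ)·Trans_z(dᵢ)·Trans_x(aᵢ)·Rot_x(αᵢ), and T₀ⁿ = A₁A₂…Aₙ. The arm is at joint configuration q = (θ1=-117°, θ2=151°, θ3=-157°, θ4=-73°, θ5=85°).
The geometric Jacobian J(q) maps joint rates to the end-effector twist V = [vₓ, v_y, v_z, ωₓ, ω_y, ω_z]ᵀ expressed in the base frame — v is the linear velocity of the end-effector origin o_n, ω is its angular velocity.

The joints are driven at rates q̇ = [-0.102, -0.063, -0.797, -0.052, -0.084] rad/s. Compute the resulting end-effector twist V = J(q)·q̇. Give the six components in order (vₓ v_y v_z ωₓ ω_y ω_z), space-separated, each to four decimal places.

-0.3234 -0.4470 0.2267 -0.2891 -0.3923 -0.7749

o_n = [1.2292, -0.1665, 1.0949]
J₁: ẑ×o_n = [0.1665, 1.2292, -0.0000], ω = ẑ
J2: z=[0.8910, -0.4540, 0.0000] o=[-0.2134, -0.4188, 0.4500] → [-0.2928, -0.5746, 0.8797, 0.8910, -0.4540, 0.0000]
J3: z=[0.2201, 0.4320, 0.8746] o=[0.4347, -0.1600, 0.1591] → [0.4099, 0.4889, -0.3446, 0.2201, 0.4320, 0.8746]
J4: z=[0.9753, -0.1134, -0.1894] o=[0.4888, -0.6478, 0.7294] → [0.0497, -0.4967, 0.5534, 0.9753, -0.1134, -0.1894]
J5: z=[0.0810, 0.9819, -0.1711] o=[0.7558, -0.5841, 1.2212] → [-0.0526, -0.0708, -0.4311, 0.0810, 0.9819, -0.1711]
V = J·q̇ = [-0.3234, -0.4470, 0.2267, -0.2891, -0.3923, -0.7749]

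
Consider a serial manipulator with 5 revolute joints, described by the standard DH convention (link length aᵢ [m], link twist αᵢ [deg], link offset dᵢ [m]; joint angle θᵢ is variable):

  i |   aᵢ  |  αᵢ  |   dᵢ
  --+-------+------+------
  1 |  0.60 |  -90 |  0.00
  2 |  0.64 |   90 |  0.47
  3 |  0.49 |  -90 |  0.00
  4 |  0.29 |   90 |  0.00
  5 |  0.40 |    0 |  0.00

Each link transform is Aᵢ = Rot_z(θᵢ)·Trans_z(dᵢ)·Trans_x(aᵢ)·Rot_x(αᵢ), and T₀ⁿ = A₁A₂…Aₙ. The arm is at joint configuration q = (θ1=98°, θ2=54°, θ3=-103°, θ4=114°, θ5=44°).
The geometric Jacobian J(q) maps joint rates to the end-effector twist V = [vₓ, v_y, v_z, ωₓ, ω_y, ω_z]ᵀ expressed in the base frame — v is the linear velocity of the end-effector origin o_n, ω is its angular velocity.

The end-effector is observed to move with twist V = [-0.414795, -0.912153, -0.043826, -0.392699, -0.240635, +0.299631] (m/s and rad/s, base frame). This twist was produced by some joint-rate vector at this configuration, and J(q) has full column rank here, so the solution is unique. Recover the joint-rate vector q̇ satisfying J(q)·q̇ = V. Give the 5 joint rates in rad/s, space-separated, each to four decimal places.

0.7230 0.9800 -0.1790 0.3540 0.5370

o_n = [-0.2514, 0.6459, -1.0006]
J₁: ẑ×o_n = [-0.6459, -0.2514, 0.0000], ω = ẑ
J2: z=[-0.9903, -0.1392, 0.0000] o=[-0.0835, 0.5942, 0.0000] → [0.1393, -0.9909, -0.0746, -0.9903, -0.1392, 0.0000]
J3: z=[-0.1126, 0.8011, 0.5878] o=[-0.6013, 0.9013, -0.5178] → [-0.2367, 0.1513, -0.2516, -0.1126, 0.8011, 0.5878]
J4: z=[0.1431, 0.5985, -0.7883] o=[-0.1195, 0.9036, -0.4286] → [-0.5454, 0.1858, 0.0421, 0.1431, 0.5985, -0.7883]
J5: z=[0.9441, -0.3216, -0.0728] o=[-0.2056, 0.6908, -0.6058] → [0.1237, 0.3761, -0.0570, 0.9441, -0.3216, -0.0728]
q̇ = J⁺·V = [0.7230, 0.9800, -0.1790, 0.3540, 0.5370]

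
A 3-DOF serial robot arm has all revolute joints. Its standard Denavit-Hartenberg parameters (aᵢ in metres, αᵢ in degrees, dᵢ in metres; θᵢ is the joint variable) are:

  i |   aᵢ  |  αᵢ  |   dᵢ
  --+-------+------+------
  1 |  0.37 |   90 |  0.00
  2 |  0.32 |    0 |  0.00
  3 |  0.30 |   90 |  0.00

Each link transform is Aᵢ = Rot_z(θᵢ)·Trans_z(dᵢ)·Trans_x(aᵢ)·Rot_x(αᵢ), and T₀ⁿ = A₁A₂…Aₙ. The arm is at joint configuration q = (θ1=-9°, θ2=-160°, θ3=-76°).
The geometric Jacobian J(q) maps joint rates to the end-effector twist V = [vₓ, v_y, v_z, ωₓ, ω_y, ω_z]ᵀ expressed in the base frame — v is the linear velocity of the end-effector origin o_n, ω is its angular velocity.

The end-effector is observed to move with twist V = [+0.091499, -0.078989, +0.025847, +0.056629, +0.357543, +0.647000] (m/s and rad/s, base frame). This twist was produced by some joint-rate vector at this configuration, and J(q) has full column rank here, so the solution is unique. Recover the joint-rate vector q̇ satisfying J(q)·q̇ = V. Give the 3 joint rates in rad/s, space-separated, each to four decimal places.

0.6470 0.1160 -0.4780

o_n = [-0.0972, 0.0154, 0.1393]
J₁: ẑ×o_n = [-0.0154, -0.0972, 0.0000], ω = ẑ
J2: z=[-0.1564, -0.9877, 0.0000] o=[0.3654, -0.0579, 0.0000] → [-0.1376, 0.0218, -0.4685, -0.1564, -0.9877, 0.0000]
J3: z=[-0.1564, -0.9877, 0.0000] o=[0.0684, -0.0108, -0.1094] → [-0.2456, 0.0389, -0.1678, -0.1564, -0.9877, 0.0000]
q̇ = J⁺·V = [0.6470, 0.1160, -0.4780]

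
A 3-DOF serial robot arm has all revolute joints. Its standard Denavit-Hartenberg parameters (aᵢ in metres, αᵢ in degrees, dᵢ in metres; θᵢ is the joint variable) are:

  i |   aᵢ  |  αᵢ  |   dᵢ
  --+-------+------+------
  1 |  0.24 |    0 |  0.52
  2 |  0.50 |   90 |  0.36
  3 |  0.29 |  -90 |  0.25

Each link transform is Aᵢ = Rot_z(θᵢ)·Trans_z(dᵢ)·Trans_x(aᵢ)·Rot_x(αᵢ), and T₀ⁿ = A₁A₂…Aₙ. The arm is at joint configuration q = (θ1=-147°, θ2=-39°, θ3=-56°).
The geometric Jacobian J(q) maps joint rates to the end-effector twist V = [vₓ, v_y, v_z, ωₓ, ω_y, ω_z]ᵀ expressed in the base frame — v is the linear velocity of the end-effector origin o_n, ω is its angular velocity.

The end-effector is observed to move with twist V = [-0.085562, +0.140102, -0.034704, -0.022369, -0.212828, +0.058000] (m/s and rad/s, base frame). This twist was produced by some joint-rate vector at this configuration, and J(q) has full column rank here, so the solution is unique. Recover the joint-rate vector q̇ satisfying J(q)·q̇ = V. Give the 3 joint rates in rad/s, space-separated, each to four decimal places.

o_n = [-0.8337, 0.1871, 0.6396]
J₁: ẑ×o_n = [-0.1871, -0.8337, 0.0000], ω = ẑ
J2: z=[0.0000, 0.0000, 1.0000] o=[-0.2013, -0.1307, 0.5200] → [-0.3178, -0.6324, 0.0000, 0.0000, 0.0000, 1.0000]
J3: z=[0.1045, 0.9945, 0.0000] o=[-0.6985, -0.0784, 0.8800] → [-0.2391, 0.0251, 0.1622, 0.1045, 0.9945, 0.0000]
q̇ = J⁺·V = [-0.9050, 0.9630, -0.2140]

-0.9050 0.9630 -0.2140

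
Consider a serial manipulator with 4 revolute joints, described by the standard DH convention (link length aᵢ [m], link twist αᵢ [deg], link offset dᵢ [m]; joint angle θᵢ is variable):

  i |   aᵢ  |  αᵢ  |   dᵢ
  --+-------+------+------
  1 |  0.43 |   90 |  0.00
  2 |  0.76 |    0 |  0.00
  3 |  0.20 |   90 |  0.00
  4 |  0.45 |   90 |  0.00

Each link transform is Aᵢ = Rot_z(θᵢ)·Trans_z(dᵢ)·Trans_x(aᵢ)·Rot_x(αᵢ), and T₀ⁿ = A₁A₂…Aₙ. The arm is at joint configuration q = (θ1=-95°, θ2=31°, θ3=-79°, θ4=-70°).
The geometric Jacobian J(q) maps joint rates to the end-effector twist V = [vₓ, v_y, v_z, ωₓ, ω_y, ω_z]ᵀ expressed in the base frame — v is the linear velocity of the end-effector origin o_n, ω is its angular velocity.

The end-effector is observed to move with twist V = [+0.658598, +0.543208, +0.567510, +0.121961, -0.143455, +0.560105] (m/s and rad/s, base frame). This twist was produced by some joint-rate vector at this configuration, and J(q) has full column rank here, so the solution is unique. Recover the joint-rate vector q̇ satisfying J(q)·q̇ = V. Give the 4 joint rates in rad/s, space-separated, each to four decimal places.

o_n = [0.3064, -1.3501, 0.1284]
J₁: ẑ×o_n = [1.3501, 0.3064, -0.0000], ω = ẑ
J2: z=[-0.9962, 0.0872, 0.0000] o=[-0.0375, -0.4284, 0.0000] → [0.0112, 0.1279, 0.8883, -0.9962, 0.0872, 0.0000]
J3: z=[-0.9962, 0.0872, 0.0000] o=[-0.0943, -1.0773, 0.3914] → [-0.0229, -0.2620, 0.2368, -0.9962, 0.0872, 0.0000]
J4: z=[0.0648, 0.7403, -0.6691] o=[-0.1059, -1.2106, 0.2428] → [-0.1780, -0.2685, -0.3142, 0.0648, 0.7403, -0.6691]
q̇ = J⁺·V = [0.4410, 0.8340, -0.9680, -0.1780]

0.4410 0.8340 -0.9680 -0.1780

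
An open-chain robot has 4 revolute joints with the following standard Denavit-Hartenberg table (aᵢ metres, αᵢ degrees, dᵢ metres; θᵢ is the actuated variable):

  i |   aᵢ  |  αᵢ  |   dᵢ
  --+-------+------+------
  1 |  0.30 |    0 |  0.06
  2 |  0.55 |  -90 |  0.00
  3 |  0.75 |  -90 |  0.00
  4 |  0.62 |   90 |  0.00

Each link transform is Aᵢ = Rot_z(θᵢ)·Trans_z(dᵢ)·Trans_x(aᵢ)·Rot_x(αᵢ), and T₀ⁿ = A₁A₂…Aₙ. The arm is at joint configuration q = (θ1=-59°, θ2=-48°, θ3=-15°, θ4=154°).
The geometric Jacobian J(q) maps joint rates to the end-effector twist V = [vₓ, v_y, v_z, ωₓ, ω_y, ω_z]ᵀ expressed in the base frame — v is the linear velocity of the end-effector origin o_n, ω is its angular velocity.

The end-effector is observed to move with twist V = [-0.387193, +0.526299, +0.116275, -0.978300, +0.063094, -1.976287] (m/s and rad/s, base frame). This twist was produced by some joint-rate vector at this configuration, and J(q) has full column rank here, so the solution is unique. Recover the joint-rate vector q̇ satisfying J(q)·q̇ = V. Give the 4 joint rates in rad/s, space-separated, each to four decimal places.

-0.8730 -0.2610 -0.9540 0.8720

o_n = [-0.3206, -0.8817, 0.1099]
J₁: ẑ×o_n = [0.8817, -0.3206, 0.0000], ω = ẑ
J2: z=[0.0000, 0.0000, 1.0000] o=[0.1545, -0.2572, 0.0600] → [0.6245, -0.4752, 0.0000, 0.0000, 0.0000, 1.0000]
J3: z=[0.9563, -0.2924, 0.0000] o=[-0.0063, -0.7831, 0.0600] → [-0.0146, -0.0477, -0.1862, 0.9563, -0.2924, 0.0000]
J4: z=[-0.0757, -0.2475, -0.9659] o=[-0.2181, -1.4759, 0.2541] → [0.6097, 0.0881, -0.0703, -0.0757, -0.2475, -0.9659]
q̇ = J⁺·V = [-0.8730, -0.2610, -0.9540, 0.8720]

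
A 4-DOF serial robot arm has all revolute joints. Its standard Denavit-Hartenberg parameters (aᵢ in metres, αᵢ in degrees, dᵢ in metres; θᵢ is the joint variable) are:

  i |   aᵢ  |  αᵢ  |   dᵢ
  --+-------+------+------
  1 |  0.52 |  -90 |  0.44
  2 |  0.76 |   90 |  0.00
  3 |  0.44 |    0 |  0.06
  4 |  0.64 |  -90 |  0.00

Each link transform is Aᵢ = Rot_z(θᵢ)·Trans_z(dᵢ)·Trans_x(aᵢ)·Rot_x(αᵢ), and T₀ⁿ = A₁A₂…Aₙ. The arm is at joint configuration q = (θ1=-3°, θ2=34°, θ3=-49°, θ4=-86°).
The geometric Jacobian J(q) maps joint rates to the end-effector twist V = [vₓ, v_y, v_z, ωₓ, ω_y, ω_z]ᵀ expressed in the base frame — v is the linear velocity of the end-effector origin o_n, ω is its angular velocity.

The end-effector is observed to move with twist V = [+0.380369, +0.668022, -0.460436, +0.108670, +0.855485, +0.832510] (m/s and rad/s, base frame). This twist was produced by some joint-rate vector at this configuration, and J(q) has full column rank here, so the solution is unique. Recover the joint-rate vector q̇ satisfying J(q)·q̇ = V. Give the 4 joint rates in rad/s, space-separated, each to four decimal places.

0.7380 0.8600 -0.1200 0.2340

o_n = [1.0053, -0.8384, 0.1564]
J₁: ẑ×o_n = [0.8384, 1.0053, -0.0000], ω = ẑ
J2: z=[0.0523, 0.9986, 0.0000] o=[0.5193, -0.0272, 0.4400] → [-0.2832, 0.0148, -0.5278, 0.0523, 0.9986, 0.0000]
J3: z=[0.5584, -0.0293, 0.8290] o=[1.1485, -0.0602, 0.0150] → [0.6410, -0.1977, -0.4388, 0.5584, -0.0293, 0.8290]
J4: z=[0.5584, -0.0293, 0.8290] o=[1.4036, -0.4061, -0.0967] → [0.3510, -0.4716, -0.2531, 0.5584, -0.0293, 0.8290]
q̇ = J⁺·V = [0.7380, 0.8600, -0.1200, 0.2340]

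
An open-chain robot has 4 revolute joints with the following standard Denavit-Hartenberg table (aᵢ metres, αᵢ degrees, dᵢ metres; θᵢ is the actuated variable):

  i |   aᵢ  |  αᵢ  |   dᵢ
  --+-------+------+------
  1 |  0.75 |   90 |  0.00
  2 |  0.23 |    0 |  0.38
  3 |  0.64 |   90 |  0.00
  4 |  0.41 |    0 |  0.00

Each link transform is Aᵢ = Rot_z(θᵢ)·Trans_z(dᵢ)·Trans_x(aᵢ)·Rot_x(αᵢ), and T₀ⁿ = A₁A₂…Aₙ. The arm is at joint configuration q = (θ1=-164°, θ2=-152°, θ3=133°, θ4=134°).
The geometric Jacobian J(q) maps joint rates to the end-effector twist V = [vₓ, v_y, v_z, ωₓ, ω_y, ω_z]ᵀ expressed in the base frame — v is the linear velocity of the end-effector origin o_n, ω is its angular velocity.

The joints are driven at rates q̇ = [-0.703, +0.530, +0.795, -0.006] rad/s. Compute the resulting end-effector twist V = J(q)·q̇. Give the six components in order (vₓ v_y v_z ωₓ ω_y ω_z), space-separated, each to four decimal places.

0.0807 0.6705 0.3368 -0.3671 1.2731 -0.6973

o_n = [-1.0346, 0.4055, -0.2236]
J₁: ẑ×o_n = [-0.4055, -1.0346, 0.0000], ω = ẑ
J2: z=[-0.2756, 0.9613, 0.0000] o=[-0.7209, -0.2067, 0.0000] → [-0.2150, -0.0616, 0.1328, -0.2756, 0.9613, 0.0000]
J3: z=[-0.2756, 0.9613, 0.0000] o=[-0.6305, 0.2145, -0.1080] → [-0.1112, -0.0319, 0.3358, -0.2756, 0.9613, 0.0000]
J4: z=[0.3130, 0.0897, -0.9455] o=[-1.2122, 0.0477, -0.3163] → [0.3466, -0.1969, 0.0960, 0.3130, 0.0897, -0.9455]
V = J·q̇ = [0.0807, 0.6705, 0.3368, -0.3671, 1.2731, -0.6973]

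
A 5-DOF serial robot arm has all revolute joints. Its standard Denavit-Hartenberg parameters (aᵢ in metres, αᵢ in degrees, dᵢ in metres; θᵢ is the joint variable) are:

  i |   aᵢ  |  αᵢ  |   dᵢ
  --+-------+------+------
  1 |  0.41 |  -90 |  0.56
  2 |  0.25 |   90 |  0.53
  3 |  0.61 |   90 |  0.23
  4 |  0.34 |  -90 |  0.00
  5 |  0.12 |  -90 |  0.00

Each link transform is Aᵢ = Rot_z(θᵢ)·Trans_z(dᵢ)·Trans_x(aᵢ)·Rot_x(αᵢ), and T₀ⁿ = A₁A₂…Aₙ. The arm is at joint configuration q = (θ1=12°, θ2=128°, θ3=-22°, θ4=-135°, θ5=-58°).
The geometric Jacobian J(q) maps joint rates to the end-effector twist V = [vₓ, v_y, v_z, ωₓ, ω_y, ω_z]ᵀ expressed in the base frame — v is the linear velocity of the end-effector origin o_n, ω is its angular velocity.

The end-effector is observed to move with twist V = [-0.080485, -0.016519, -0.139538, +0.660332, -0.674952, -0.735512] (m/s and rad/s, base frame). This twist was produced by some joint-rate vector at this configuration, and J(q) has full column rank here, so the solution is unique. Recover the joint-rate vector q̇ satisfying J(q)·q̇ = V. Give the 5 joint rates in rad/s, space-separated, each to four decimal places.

o_n = [-0.0158, 0.3177, 0.1900]
J₁: ẑ×o_n = [-0.3177, -0.0158, 0.0000], ω = ẑ
J2: z=[-0.2079, 0.9781, 0.0000] o=[0.4010, 0.0852, 0.5600] → [-0.3620, -0.0769, 0.3594, -0.2079, 0.9781, 0.0000]
J3: z=[0.7708, 0.1638, -0.6157] o=[0.1403, 0.5717, 0.3630] → [-0.1847, 0.2295, -0.1702, 0.7708, 0.1638, -0.6157]
J4: z=[0.4184, -0.8590, 0.2952] o=[0.0245, 0.3134, -0.2243] → [-0.3571, -0.1852, -0.0328, 0.4184, -0.8590, 0.2952]
J5: z=[-0.8848, -0.4589, -0.0813] o=[-0.0453, 0.3907, 0.0994] → [-0.0475, 0.0777, 0.0781, -0.8848, -0.4589, -0.0813]
q̇ = J⁺·V = [-0.6860, -0.1180, 0.4310, 0.7320, 0.0030]

-0.6860 -0.1180 0.4310 0.7320 0.0030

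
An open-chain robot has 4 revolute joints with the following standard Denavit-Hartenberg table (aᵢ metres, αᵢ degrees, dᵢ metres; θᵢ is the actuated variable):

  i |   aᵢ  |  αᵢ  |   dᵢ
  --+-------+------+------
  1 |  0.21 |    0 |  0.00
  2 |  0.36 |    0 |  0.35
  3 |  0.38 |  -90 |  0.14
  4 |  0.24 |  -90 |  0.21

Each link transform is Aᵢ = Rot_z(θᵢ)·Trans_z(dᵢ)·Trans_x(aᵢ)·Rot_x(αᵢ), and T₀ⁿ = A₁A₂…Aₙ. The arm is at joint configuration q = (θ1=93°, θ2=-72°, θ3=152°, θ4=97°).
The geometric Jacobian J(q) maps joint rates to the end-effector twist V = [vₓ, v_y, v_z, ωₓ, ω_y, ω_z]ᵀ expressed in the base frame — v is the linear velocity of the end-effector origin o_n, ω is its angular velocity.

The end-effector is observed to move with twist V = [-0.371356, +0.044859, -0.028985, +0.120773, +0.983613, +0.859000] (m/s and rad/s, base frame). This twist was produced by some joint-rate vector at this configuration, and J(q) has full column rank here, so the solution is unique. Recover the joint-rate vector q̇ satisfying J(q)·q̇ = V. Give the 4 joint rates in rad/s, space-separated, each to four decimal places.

o_n = [-0.0486, 0.1730, 0.2518]
J₁: ẑ×o_n = [-0.1730, -0.0486, 0.0000], ω = ẑ
J2: z=[0.0000, 0.0000, 1.0000] o=[-0.0110, 0.2097, 0.0000] → [0.0367, -0.0376, 0.0000, 0.0000, 0.0000, 1.0000]
J3: z=[0.0000, 0.0000, 1.0000] o=[0.3251, 0.3387, 0.3500] → [0.1657, -0.3737, 0.0000, 0.0000, 0.0000, 1.0000]
J4: z=[-0.1219, -0.9925, 0.0000] o=[-0.0521, 0.3850, 0.4900] → [0.2364, -0.0290, 0.0292, -0.1219, -0.9925, 0.0000]
q̇ = J⁺·V = [0.7010, 0.3250, -0.1670, -0.9910]

0.7010 0.3250 -0.1670 -0.9910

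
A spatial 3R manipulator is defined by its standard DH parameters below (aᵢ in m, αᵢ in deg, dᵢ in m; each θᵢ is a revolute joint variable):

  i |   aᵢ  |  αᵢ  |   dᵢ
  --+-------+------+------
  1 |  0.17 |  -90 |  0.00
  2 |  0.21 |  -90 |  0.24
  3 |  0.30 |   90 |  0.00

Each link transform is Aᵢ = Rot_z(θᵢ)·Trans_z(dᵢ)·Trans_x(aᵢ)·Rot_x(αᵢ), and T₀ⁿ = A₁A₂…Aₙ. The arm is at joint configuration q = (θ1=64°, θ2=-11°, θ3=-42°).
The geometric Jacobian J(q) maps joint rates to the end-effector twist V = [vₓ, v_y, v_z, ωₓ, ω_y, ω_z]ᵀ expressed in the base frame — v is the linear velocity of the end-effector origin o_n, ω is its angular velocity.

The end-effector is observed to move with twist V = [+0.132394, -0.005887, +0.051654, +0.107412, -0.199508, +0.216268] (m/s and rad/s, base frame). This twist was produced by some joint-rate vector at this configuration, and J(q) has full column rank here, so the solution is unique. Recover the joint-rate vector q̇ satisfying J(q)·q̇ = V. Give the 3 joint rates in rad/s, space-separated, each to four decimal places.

-0.4640 -0.1840 -0.6930

o_n = [-0.1353, 0.7280, 0.0826]
J₁: ẑ×o_n = [-0.7280, -0.1353, 0.0000], ω = ẑ
J2: z=[-0.8988, 0.4384, 0.0000] o=[0.0745, 0.1528, 0.0000] → [0.0362, 0.0742, -0.4250, -0.8988, 0.4384, 0.0000]
J3: z=[0.0836, 0.1715, -0.9816] o=[-0.0508, 0.4433, 0.0401] → [0.2868, 0.0794, 0.0383, 0.0836, 0.1715, -0.9816]
q̇ = J⁺·V = [-0.4640, -0.1840, -0.6930]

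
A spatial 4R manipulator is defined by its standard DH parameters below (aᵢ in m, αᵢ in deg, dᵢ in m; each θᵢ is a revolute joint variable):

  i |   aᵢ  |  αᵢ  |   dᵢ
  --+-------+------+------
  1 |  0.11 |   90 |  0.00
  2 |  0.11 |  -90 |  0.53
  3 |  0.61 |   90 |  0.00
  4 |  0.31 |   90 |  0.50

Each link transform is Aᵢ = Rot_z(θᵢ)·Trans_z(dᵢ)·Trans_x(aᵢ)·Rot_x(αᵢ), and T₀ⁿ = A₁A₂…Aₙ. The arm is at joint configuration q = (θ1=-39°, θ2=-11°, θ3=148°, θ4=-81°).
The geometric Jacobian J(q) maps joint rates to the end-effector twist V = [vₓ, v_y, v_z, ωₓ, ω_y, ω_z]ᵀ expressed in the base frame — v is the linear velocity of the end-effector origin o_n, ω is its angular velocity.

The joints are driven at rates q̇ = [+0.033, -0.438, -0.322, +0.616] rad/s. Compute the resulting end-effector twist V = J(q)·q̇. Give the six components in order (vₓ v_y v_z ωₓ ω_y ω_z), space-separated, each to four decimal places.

o_n = [0.0530, 0.2697, -0.2655]
J₁: ẑ×o_n = [-0.2697, 0.0530, 0.0000], ω = ẑ
J2: z=[-0.6293, -0.7771, 0.0000] o=[0.0855, -0.0692, 0.0000] → [0.2064, -0.1671, -0.2385, -0.6293, -0.7771, 0.0000]
J3: z=[0.1483, -0.1201, 0.9816] o=[-0.1641, -0.5491, -0.0210] → [-0.7744, 0.2494, 0.1475, 0.1483, -0.1201, 0.9816]
J4: z=[0.9380, 0.3317, -0.1011] o=[-0.3553, 0.0217, 0.0777] → [-0.0888, 0.2807, 0.0971, 0.9380, 0.3317, -0.1011]
V = J·q̇ = [0.0954, 0.1675, 0.1168, 0.8057, 0.5834, -0.3454]

0.0954 0.1675 0.1168 0.8057 0.5834 -0.3454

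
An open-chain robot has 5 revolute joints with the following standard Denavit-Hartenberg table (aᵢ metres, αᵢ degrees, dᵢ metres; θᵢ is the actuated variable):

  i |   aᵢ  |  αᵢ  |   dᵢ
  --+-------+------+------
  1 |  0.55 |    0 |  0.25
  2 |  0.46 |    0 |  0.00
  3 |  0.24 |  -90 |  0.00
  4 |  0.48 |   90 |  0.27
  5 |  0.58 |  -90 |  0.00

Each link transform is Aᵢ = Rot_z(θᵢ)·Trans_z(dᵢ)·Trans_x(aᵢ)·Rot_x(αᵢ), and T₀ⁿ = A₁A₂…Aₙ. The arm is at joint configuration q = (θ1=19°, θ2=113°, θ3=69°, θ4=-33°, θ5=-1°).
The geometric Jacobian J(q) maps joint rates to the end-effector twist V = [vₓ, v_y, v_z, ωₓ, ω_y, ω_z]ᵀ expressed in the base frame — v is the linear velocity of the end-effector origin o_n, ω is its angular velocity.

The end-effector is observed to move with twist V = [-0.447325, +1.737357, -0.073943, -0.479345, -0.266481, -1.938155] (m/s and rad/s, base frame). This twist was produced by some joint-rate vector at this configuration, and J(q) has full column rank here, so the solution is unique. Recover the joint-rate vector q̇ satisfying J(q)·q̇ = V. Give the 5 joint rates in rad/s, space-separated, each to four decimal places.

-0.4470 -0.8010 0.1460 0.0770 -0.9970

o_n = [-0.7486, -0.1263, 0.8273]
J₁: ẑ×o_n = [0.1263, -0.7486, 0.0000], ω = ẑ
J2: z=[0.0000, 0.0000, 1.0000] o=[0.5200, 0.1791, 0.2500] → [0.3053, -1.2686, 0.0000, 0.0000, 0.0000, 1.0000]
J3: z=[0.0000, 0.0000, 1.0000] o=[0.2122, 0.5209, 0.2500] → [0.6472, -0.9608, 0.0000, 0.0000, 0.0000, 1.0000]
J4: z=[0.3584, -0.9336, 0.0000] o=[-0.0118, 0.4349, 0.2500] → [-0.5389, -0.2069, -0.8889, 0.3584, -0.9336, 0.0000]
J5: z=[0.5085, 0.1952, 0.8387] o=[-0.2909, 0.0386, 0.5114] → [0.1999, -0.5444, 0.0055, 0.5085, 0.1952, 0.8387]
q̇ = J⁺·V = [-0.4470, -0.8010, 0.1460, 0.0770, -0.9970]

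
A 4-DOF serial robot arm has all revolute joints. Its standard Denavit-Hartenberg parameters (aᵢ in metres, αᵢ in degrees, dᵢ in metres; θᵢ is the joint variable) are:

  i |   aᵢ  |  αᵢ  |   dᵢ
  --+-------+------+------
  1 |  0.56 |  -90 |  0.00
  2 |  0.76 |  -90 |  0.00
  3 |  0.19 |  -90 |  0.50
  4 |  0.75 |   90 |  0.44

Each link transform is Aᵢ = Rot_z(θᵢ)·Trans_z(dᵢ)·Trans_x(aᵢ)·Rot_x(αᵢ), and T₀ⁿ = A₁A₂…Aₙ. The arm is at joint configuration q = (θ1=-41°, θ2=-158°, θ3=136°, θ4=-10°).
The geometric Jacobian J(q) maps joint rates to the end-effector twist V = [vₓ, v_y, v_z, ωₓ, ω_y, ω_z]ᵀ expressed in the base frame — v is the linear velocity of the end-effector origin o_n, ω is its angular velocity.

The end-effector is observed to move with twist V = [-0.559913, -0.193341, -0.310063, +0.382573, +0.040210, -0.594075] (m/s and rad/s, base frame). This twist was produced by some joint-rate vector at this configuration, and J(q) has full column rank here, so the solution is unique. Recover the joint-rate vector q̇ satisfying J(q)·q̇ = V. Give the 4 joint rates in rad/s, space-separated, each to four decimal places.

-0.2810 -0.0920 -0.1920 0.5190

o_n = [0.5348, -0.9002, 0.5043]
J₁: ẑ×o_n = [0.9002, 0.5348, -0.0000], ω = ẑ
J2: z=[0.6561, 0.7547, 0.0000] o=[0.4226, -0.3674, 0.0000] → [0.3806, -0.3309, -0.4342, 0.6561, 0.7547, 0.0000]
J3: z=[0.2827, -0.2458, 0.9272] o=[-0.1092, 0.0949, 0.2847] → [0.8687, 0.5350, -0.1231, 0.2827, -0.2458, 0.9272]
J4: z=[0.9580, 0.1203, -0.2602] o=[0.0412, -0.2107, 0.6971] → [-0.2026, 0.0563, -0.7199, 0.9580, 0.1203, -0.2602]
q̇ = J⁺·V = [-0.2810, -0.0920, -0.1920, 0.5190]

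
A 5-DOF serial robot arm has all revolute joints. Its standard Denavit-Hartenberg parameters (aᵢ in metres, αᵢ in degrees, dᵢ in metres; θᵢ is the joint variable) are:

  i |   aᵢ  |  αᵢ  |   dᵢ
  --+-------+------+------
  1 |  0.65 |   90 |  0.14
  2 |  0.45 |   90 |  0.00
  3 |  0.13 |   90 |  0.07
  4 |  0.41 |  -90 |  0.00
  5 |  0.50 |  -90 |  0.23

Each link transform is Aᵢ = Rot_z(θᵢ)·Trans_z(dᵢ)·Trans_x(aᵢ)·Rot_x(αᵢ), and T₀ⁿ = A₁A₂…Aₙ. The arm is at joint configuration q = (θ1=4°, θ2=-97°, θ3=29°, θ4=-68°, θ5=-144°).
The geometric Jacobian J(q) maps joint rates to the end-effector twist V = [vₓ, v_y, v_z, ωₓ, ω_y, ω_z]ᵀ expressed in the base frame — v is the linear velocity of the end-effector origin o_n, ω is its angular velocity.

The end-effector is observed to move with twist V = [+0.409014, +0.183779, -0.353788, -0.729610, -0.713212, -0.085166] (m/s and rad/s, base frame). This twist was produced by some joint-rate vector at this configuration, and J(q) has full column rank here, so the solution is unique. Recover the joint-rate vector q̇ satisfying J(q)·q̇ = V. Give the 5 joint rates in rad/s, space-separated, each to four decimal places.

o_n = [0.3838, 0.1167, -0.7294]
J₁: ẑ×o_n = [-0.1167, 0.3838, 0.0000], ω = ẑ
J2: z=[0.0698, -0.9976, 0.0000] o=[0.6484, 0.0453, 0.1400] → [0.8673, 0.0606, -0.2590, 0.0698, -0.9976, 0.0000]
J3: z=[-0.9901, -0.0692, 0.1219] o=[0.5937, 0.0415, -0.3066] → [0.0201, -0.4442, -0.0890, -0.9901, -0.0692, 0.1219]
J4: z=[-0.1199, 0.8684, -0.4812] o=[0.5150, -0.0272, -0.4110] → [-0.2073, 0.0249, 0.0966, -0.1199, 0.8684, -0.4812]
J5: z=[-0.4381, -0.4812, -0.7592] o=[0.8802, -0.0763, -0.5906] → [0.2133, 0.3161, -0.3234, -0.4381, -0.4812, -0.7592]
q̇ = J⁺·V = [0.3810, 0.3390, 0.4550, -0.0110, 0.6940]

0.3810 0.3390 0.4550 -0.0110 0.6940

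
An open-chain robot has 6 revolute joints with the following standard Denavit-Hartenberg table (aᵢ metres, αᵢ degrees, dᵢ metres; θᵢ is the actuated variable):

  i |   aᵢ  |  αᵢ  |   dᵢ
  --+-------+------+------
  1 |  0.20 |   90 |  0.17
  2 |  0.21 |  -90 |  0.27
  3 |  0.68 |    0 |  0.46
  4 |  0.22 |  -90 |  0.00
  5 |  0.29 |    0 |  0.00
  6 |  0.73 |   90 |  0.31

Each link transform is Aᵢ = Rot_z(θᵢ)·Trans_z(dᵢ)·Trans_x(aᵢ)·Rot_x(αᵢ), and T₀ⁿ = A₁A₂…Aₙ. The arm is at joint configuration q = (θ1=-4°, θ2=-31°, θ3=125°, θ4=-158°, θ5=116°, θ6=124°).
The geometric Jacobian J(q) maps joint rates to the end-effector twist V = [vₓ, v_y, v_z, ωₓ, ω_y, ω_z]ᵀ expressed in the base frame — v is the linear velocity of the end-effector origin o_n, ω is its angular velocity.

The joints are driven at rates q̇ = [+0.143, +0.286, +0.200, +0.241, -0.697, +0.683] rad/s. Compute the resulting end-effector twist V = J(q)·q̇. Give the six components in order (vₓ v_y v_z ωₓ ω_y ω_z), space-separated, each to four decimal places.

-0.5207 -0.1017 0.0589 0.1993 -0.3124 0.5249

o_n = [0.4705, 0.6640, 1.0061]
J₁: ẑ×o_n = [-0.6640, 0.4705, 0.0000], ω = ẑ
J2: z=[-0.0698, -0.9976, 0.0000] o=[0.1995, -0.0140, 0.1700] → [-0.8340, 0.0583, 0.2231, -0.0698, -0.9976, 0.0000]
J3: z=[0.5138, -0.0359, 0.8572] o=[0.3602, -0.2959, 0.0618] → [-0.8567, -0.3906, 0.4971, 0.5138, -0.0359, 0.8572]
J4: z=[0.5138, -0.0359, 0.8572] o=[0.3019, 0.2666, 0.6570] → [-0.3532, -0.0348, 0.2102, 0.5138, -0.0359, 0.8572]
J5: z=[0.5242, 0.8041, -0.2805] o=[0.4513, 0.1361, 0.5620] → [0.5052, -0.2382, 0.2613, 0.5242, 0.8041, -0.2805]
J6: z=[0.5242, 0.8041, -0.2805] o=[0.2311, 0.2209, 0.3935] → [0.6169, -0.3883, 0.0398, 0.5242, 0.8041, -0.2805]
V = J·q̇ = [-0.5207, -0.1017, 0.0589, 0.1993, -0.3124, 0.5249]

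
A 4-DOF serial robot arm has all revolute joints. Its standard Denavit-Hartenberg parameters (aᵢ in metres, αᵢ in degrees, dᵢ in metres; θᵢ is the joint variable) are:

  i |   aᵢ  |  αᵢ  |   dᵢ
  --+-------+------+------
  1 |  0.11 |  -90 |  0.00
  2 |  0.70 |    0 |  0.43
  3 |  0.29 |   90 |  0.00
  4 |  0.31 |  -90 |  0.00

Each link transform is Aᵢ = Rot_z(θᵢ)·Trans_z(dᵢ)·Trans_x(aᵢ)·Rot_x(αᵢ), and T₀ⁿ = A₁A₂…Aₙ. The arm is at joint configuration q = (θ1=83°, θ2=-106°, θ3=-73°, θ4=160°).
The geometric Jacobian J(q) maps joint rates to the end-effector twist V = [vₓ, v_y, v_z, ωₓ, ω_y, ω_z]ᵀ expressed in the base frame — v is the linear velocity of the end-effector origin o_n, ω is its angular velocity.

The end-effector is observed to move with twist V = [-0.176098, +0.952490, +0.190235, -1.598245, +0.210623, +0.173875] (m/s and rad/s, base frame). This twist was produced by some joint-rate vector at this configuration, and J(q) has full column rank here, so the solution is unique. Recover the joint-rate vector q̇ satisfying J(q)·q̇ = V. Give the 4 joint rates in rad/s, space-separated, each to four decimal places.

-0.6440 0.9890 0.6230 -0.8180

o_n = [-0.5420, -0.0157, 0.6729]
J₁: ẑ×o_n = [0.0157, -0.5420, 0.0000], ω = ẑ
J2: z=[-0.9925, 0.1219, 0.0000] o=[0.0134, 0.1092, 0.0000] → [0.0820, 0.6678, 0.1916, -0.9925, 0.1219, 0.0000]
J3: z=[-0.9925, 0.1219, 0.0000] o=[-0.4369, -0.0299, 0.6729] → [-0.0000, -0.0000, -0.0013, -0.9925, 0.1219, 0.0000]
J4: z=[-0.0021, -0.0173, -0.9998] o=[-0.4722, -0.3177, 0.6779] → [0.3021, 0.0697, -0.0019, -0.0021, -0.0173, -0.9998]
q̇ = J⁺·V = [-0.6440, 0.9890, 0.6230, -0.8180]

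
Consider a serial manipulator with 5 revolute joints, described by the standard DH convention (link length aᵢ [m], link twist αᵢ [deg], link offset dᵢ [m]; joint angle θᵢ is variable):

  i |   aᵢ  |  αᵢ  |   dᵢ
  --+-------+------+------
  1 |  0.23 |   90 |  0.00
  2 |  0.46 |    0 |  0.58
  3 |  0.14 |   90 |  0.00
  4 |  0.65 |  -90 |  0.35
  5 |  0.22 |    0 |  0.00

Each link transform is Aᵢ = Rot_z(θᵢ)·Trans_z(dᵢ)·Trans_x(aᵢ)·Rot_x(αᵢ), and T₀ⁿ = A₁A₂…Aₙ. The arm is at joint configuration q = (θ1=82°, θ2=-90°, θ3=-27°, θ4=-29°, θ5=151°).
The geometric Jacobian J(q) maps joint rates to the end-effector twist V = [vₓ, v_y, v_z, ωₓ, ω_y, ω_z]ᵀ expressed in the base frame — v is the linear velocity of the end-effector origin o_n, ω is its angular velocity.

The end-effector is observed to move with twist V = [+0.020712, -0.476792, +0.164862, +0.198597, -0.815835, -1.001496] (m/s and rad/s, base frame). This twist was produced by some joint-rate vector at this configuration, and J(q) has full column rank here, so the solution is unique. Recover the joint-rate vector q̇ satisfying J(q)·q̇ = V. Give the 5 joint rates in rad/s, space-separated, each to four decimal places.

o_n = [0.3224, -0.2797, -0.8309]
J₁: ẑ×o_n = [0.2797, 0.3224, -0.0000], ω = ẑ
J2: z=[0.9903, -0.1392, 0.0000] o=[0.0320, 0.2278, 0.0000] → [0.1156, 0.8228, -0.4621, 0.9903, -0.1392, 0.0000]
J3: z=[0.9903, -0.1392, 0.0000] o=[0.6064, 0.1470, -0.4600] → [0.0516, 0.3672, -0.4621, 0.9903, -0.1392, 0.0000]
J4: z=[-0.1240, -0.8823, 0.4540] o=[0.5975, 0.0841, -0.5847] → [0.3823, -0.1554, -0.1977, -0.1240, -0.8823, 0.4540]
J5: z=[0.8355, -0.3397, -0.4320] o=[0.2061, -0.4364, -0.9324] → [0.0332, -0.1350, 0.1705, 0.8355, -0.3397, -0.4320]
q̇ = J⁺·V = [-0.9790, 0.4030, -0.7680, 0.6850, 0.7720]

-0.9790 0.4030 -0.7680 0.6850 0.7720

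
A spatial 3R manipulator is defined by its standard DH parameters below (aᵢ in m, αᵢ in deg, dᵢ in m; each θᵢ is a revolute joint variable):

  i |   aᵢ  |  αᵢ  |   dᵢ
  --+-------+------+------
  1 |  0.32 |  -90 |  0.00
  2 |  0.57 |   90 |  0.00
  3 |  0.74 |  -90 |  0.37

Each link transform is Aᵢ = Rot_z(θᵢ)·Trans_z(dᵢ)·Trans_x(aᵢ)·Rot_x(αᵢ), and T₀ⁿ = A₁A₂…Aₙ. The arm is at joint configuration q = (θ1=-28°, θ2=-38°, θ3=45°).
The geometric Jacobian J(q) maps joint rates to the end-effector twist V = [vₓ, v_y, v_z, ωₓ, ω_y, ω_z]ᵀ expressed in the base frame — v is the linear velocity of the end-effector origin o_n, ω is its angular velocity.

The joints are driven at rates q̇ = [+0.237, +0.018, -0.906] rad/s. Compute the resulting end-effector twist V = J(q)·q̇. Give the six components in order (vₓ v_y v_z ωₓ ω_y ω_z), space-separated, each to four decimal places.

o_n = [1.0877, 0.0143, 0.9646]
J₁: ẑ×o_n = [-0.0143, 1.0877, 0.0000], ω = ẑ
J2: z=[0.4695, 0.8829, 0.0000] o=[0.2825, -0.1502, 0.0000] → [0.8517, -0.4529, -0.6337, 0.4695, 0.8829, 0.0000]
J3: z=[-0.5436, 0.2890, 0.7880] o=[0.6791, -0.3611, 0.3509] → [-0.1184, 0.6556, -0.3222, -0.5436, 0.2890, 0.7880]
V = J·q̇ = [0.1192, -0.3443, 0.2805, 0.5009, -0.2460, -0.4769]

0.1192 -0.3443 0.2805 0.5009 -0.2460 -0.4769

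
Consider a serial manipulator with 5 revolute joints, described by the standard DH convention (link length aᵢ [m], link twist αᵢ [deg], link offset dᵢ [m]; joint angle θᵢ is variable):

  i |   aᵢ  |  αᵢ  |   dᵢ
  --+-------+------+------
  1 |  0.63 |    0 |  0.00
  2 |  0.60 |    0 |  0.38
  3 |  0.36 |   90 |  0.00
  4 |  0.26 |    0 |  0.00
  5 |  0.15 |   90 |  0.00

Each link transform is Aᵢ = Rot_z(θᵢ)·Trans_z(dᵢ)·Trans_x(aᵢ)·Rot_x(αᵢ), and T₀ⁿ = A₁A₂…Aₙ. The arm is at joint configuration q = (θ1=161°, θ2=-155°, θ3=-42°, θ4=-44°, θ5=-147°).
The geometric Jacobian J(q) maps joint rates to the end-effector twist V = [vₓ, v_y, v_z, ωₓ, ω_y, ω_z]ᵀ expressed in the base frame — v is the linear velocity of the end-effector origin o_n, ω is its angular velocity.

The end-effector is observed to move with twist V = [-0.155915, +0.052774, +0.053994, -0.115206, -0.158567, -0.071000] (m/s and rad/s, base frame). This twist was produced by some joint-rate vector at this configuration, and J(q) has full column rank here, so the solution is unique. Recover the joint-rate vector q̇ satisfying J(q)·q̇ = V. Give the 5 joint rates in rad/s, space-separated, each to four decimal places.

o_n = [0.3245, 0.0328, 0.2280]
J₁: ẑ×o_n = [-0.0328, 0.3245, 0.0000], ω = ẑ
J2: z=[0.0000, 0.0000, 1.0000] o=[-0.5957, 0.2051, 0.0000] → [0.1723, 0.9201, -0.0000, 0.0000, 0.0000, 1.0000]
J3: z=[0.0000, 0.0000, 1.0000] o=[0.0010, 0.2678, 0.3800] → [0.2350, 0.3234, -0.0000, 0.0000, 0.0000, 1.0000]
J4: z=[-0.5878, -0.8090, 0.0000] o=[0.2923, 0.0562, 0.3800] → [0.1230, -0.0893, 0.0398, -0.5878, -0.8090, 0.0000]
J5: z=[-0.5878, -0.8090, 0.0000] o=[0.4436, -0.0537, 0.1994] → [-0.0232, 0.0168, -0.1472, -0.5878, -0.8090, 0.0000]
q̇ = J⁺·V = [0.6980, 0.1990, -0.9680, 0.4430, -0.2470]

0.6980 0.1990 -0.9680 0.4430 -0.2470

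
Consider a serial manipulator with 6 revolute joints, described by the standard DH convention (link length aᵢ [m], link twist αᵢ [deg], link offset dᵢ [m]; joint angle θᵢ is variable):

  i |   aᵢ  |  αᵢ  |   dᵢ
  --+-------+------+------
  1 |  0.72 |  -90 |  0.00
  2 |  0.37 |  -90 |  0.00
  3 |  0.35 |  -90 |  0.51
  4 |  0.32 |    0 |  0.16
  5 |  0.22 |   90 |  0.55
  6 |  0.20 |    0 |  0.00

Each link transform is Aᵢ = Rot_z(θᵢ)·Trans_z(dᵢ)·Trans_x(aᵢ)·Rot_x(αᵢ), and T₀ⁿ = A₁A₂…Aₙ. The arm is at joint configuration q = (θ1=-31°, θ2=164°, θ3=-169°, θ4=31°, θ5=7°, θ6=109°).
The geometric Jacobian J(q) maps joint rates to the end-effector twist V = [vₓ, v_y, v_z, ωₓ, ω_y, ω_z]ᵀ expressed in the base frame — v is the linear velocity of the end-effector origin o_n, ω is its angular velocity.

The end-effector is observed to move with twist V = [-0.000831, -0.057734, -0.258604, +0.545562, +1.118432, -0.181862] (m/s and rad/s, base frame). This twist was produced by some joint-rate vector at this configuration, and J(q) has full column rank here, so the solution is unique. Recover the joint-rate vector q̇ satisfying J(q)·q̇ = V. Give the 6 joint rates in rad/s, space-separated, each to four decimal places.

0.2550 0.0680 -0.3940 0.6220 0.5710 0.0050

o_n = [1.2435, 0.4486, 0.2928]
J₁: ẑ×o_n = [-0.4486, 1.2435, 0.0000], ω = ẑ
J2: z=[0.5150, 0.8572, 0.0000] o=[0.6172, -0.3708, 0.0000] → [0.2510, -0.1508, -0.1148, 0.5150, 0.8572, 0.0000]
J3: z=[-0.2363, 0.1420, 0.9613] o=[0.3123, -0.1876, -0.1020] → [-0.5556, 0.9884, -0.2825, -0.2363, 0.1420, 0.9613]
J4: z=[0.3484, 0.9359, -0.0526] o=[0.5093, -0.2281, 0.4830] → [-0.1424, 0.0276, -0.4514, 0.3484, 0.9359, -0.0526]
J5: z=[0.3484, 0.9359, -0.0526] o=[0.8528, -0.1902, 0.3903] → [-0.0577, 0.0134, -0.1431, 0.3484, 0.9359, -0.0526]
J6: z=[0.3723, -0.0866, 0.9241] o=[1.2336, 0.2494, 0.2781] → [-0.1854, 0.0036, 0.0750, 0.3723, -0.0866, 0.9241]
q̇ = J⁺·V = [0.2550, 0.0680, -0.3940, 0.6220, 0.5710, 0.0050]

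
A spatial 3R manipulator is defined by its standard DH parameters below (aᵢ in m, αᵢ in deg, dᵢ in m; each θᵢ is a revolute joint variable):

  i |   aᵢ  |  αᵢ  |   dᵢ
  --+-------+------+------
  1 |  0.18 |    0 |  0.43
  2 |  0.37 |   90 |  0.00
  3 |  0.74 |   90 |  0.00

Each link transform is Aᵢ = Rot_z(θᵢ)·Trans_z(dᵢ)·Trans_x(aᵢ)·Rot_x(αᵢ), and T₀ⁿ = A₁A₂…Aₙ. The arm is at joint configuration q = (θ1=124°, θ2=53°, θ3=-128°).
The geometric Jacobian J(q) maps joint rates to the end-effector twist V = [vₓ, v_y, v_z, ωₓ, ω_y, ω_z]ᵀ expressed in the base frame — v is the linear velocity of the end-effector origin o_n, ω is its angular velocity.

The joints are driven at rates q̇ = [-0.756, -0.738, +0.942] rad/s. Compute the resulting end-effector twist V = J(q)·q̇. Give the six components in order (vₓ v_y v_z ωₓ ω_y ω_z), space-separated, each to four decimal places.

o_n = [-0.0152, 0.1447, -0.1531]
J₁: ẑ×o_n = [-0.1447, -0.0152, 0.0000], ω = ẑ
J2: z=[0.0000, 0.0000, 1.0000] o=[-0.1007, 0.1492, 0.4300] → [0.0045, 0.0855, -0.0000, 0.0000, 0.0000, 1.0000]
J3: z=[0.0523, 0.9986, 0.0000] o=[-0.4701, 0.1686, 0.4300] → [-0.5823, 0.0305, -0.4556, 0.0523, 0.9986, 0.0000]
V = J·q̇ = [-0.4424, -0.0229, -0.4292, 0.0493, 0.9407, -1.4940]

-0.4424 -0.0229 -0.4292 0.0493 0.9407 -1.4940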